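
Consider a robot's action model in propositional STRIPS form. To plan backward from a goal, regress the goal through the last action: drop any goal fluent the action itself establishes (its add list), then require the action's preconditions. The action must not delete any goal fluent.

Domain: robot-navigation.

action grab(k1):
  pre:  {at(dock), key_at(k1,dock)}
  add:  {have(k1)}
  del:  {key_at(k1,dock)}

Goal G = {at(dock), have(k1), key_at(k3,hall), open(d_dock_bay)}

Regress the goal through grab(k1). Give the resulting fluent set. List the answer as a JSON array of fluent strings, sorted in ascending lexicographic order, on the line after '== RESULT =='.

Regress:
  G ∩ del = {}  (empty — regression defined)
  G \ add = {at(dock), have(k1), key_at(k3,hall), open(d_dock_bay)} \ {have(k1)} = {at(dock), key_at(k3,hall), open(d_dock_bay)}
  ∪ pre   = {at(dock), key_at(k3,hall), open(d_dock_bay)} ∪ {at(dock), key_at(k1,dock)}
          = {at(dock), key_at(k1,dock), key_at(k3,hall), open(d_dock_bay)}

== RESULT ==
["at(dock)", "key_at(k1,dock)", "key_at(k3,hall)", "open(d_dock_bay)"]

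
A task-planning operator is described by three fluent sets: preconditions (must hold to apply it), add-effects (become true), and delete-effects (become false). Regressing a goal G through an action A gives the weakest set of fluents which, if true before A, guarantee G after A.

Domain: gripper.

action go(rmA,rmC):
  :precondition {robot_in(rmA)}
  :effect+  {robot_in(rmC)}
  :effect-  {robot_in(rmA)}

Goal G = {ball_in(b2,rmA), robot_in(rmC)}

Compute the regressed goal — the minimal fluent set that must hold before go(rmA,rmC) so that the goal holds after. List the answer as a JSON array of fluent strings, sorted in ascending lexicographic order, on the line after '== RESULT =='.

Regress:
  G ∩ del = {}  (empty — regression defined)
  G \ add = {ball_in(b2,rmA), robot_in(rmC)} \ {robot_in(rmC)} = {ball_in(b2,rmA)}
  ∪ pre   = {ball_in(b2,rmA)} ∪ {robot_in(rmA)}
          = {ball_in(b2,rmA), robot_in(rmA)}

== RESULT ==
["ball_in(b2,rmA)", "robot_in(rmA)"]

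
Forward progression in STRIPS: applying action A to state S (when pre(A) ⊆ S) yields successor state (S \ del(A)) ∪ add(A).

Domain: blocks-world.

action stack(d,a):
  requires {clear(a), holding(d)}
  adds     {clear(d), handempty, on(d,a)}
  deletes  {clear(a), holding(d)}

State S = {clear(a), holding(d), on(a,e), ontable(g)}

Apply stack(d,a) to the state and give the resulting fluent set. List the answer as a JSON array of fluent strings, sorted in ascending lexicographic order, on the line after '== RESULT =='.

Compute (S \ del) ∪ add:
  pre ⊆ S: {clear(a), holding(d)} ⊆ S  — applicable
  S \ del = {on(a,e), ontable(g)}
  ∪ add   = {clear(d), handempty, on(a,e), on(d,a), ontable(g)}

== RESULT ==
["clear(d)", "handempty", "on(a,e)", "on(d,a)", "ontable(g)"]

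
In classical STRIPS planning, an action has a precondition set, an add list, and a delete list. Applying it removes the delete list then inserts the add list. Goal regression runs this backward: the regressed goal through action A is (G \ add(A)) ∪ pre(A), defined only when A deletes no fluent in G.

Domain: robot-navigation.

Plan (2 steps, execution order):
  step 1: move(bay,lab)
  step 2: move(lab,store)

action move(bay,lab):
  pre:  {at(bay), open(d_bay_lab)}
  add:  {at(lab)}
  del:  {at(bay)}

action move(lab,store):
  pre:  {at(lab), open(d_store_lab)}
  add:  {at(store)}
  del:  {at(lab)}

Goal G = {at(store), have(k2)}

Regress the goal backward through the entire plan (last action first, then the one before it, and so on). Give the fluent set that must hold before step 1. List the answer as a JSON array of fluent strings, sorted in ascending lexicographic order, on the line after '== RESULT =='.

Regress step by step:
  through step 2 (move(lab,store)): drop {at(store)}, keep {have(k2)}, require {at(lab), open(d_store_lab)}
    → {at(lab), have(k2), open(d_store_lab)}
  through step 1 (move(bay,lab)): drop {at(lab)}, keep {have(k2), open(d_store_lab)}, require {at(bay), open(d_bay_lab)}
    → {at(bay), have(k2), open(d_bay_lab), open(d_store_lab)}

== RESULT ==
["at(bay)", "have(k2)", "open(d_bay_lab)", "open(d_store_lab)"]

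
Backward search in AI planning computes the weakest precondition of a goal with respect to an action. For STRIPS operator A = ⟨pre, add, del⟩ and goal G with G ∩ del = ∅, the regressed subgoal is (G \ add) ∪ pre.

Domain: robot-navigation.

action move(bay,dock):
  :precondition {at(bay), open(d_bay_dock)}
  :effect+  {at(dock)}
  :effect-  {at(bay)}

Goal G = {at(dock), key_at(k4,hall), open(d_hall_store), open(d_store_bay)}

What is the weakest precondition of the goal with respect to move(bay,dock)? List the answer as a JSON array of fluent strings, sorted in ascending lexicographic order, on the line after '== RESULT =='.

Compute (G \ add) ∪ pre:
  G ∩ del = {}  (empty — regression defined)
  G \ add = {at(dock), key_at(k4,hall), open(d_hall_store), open(d_store_bay)} \ {at(dock)} = {key_at(k4,hall), open(d_hall_store), open(d_store_bay)}
  ∪ pre   = {key_at(k4,hall), open(d_hall_store), open(d_store_bay)} ∪ {at(bay), open(d_bay_dock)}
          = {at(bay), key_at(k4,hall), open(d_bay_dock), open(d_hall_store), open(d_store_bay)}

== RESULT ==
["at(bay)", "key_at(k4,hall)", "open(d_bay_dock)", "open(d_hall_store)", "open(d_store_bay)"]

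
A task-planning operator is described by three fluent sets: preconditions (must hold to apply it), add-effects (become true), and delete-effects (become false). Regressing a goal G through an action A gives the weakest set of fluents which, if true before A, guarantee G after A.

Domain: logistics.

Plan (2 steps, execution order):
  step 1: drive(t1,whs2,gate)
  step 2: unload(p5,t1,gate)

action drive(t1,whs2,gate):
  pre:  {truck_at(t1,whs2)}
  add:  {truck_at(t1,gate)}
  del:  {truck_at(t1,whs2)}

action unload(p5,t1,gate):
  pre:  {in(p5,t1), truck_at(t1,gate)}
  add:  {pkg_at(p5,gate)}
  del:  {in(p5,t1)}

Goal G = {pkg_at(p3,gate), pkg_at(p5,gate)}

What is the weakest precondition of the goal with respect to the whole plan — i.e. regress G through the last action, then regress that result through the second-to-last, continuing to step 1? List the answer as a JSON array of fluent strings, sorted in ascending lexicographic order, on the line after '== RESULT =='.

Work backward from the goal:
  through step 2 (unload(p5,t1,gate)): drop {pkg_at(p5,gate)}, keep {pkg_at(p3,gate)}, require {in(p5,t1), truck_at(t1,gate)}
    → {in(p5,t1), pkg_at(p3,gate), truck_at(t1,gate)}
  through step 1 (drive(t1,whs2,gate)): drop {truck_at(t1,gate)}, keep {in(p5,t1), pkg_at(p3,gate)}, require {truck_at(t1,whs2)}
    → {in(p5,t1), pkg_at(p3,gate), truck_at(t1,whs2)}

== RESULT ==
["in(p5,t1)", "pkg_at(p3,gate)", "truck_at(t1,whs2)"]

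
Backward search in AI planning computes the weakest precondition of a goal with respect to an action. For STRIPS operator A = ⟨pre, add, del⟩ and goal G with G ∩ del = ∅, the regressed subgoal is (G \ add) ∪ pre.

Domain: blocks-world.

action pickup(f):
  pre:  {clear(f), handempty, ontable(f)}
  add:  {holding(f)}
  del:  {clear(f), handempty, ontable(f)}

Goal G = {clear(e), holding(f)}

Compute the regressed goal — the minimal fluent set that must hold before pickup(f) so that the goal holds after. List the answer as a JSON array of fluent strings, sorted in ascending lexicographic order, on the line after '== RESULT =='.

Compute (G \ add) ∪ pre:
  G ∩ del = {}  (empty — regression defined)
  G \ add = {clear(e), holding(f)} \ {holding(f)} = {clear(e)}
  ∪ pre   = {clear(e)} ∪ {clear(f), handempty, ontable(f)}
          = {clear(e), clear(f), handempty, ontable(f)}

== RESULT ==
["clear(e)", "clear(f)", "handempty", "ontable(f)"]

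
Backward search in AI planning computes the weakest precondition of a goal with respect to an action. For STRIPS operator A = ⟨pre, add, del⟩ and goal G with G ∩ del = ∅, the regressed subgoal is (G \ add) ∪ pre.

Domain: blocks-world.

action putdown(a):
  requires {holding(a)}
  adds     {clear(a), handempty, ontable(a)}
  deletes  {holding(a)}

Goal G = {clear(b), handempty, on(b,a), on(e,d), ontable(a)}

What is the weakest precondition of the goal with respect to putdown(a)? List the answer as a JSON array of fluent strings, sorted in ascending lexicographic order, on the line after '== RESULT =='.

Compute (G \ add) ∪ pre:
  G ∩ del = {}  (empty — regression defined)
  G \ add = {clear(b), handempty, on(b,a), on(e,d), ontable(a)} \ {clear(a), handempty, ontable(a)} = {clear(b), on(b,a), on(e,d)}
  ∪ pre   = {clear(b), on(b,a), on(e,d)} ∪ {holding(a)}
          = {clear(b), holding(a), on(b,a), on(e,d)}

== RESULT ==
["clear(b)", "holding(a)", "on(b,a)", "on(e,d)"]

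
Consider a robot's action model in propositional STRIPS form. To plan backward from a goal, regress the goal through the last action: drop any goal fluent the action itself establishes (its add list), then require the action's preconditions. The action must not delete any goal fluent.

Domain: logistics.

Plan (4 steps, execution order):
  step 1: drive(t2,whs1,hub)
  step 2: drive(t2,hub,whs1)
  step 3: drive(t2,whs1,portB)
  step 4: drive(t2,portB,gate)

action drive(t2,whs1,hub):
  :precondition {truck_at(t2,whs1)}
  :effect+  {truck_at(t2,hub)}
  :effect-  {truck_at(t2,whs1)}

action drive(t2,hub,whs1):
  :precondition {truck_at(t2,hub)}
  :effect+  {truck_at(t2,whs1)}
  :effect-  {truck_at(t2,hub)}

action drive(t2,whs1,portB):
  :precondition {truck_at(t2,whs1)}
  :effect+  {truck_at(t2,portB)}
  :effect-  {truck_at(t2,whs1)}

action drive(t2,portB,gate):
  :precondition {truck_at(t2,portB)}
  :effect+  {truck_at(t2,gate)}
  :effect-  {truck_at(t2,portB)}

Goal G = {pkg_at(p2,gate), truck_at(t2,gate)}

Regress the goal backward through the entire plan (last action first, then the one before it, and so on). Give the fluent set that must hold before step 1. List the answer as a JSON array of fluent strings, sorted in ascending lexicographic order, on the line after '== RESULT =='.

Regress step by step:
  through step 4 (drive(t2,portB,gate)): drop {truck_at(t2,gate)}, keep {pkg_at(p2,gate)}, require {truck_at(t2,portB)}
    → {pkg_at(p2,gate), truck_at(t2,portB)}
  through step 3 (drive(t2,whs1,portB)): drop {truck_at(t2,portB)}, keep {pkg_at(p2,gate)}, require {truck_at(t2,whs1)}
    → {pkg_at(p2,gate), truck_at(t2,whs1)}
  through step 2 (drive(t2,hub,whs1)): drop {truck_at(t2,whs1)}, keep {pkg_at(p2,gate)}, require {truck_at(t2,hub)}
    → {pkg_at(p2,gate), truck_at(t2,hub)}
  through step 1 (drive(t2,whs1,hub)): drop {truck_at(t2,hub)}, keep {pkg_at(p2,gate)}, require {truck_at(t2,whs1)}
    → {pkg_at(p2,gate), truck_at(t2,whs1)}

== RESULT ==
["pkg_at(p2,gate)", "truck_at(t2,whs1)"]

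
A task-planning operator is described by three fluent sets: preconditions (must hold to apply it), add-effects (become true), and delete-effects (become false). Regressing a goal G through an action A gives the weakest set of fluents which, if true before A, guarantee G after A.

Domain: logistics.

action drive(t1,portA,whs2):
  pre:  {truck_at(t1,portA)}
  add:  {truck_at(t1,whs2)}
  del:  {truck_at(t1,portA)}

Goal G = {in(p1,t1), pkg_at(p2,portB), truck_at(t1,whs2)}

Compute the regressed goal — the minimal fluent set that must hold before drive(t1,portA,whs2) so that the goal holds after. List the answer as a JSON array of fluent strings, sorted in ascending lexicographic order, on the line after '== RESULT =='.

Regress:
  G ∩ del = {}  (empty — regression defined)
  G \ add = {in(p1,t1), pkg_at(p2,portB), truck_at(t1,whs2)} \ {truck_at(t1,whs2)} = {in(p1,t1), pkg_at(p2,portB)}
  ∪ pre   = {in(p1,t1), pkg_at(p2,portB)} ∪ {truck_at(t1,portA)}
          = {in(p1,t1), pkg_at(p2,portB), truck_at(t1,portA)}

== RESULT ==
["in(p1,t1)", "pkg_at(p2,portB)", "truck_at(t1,portA)"]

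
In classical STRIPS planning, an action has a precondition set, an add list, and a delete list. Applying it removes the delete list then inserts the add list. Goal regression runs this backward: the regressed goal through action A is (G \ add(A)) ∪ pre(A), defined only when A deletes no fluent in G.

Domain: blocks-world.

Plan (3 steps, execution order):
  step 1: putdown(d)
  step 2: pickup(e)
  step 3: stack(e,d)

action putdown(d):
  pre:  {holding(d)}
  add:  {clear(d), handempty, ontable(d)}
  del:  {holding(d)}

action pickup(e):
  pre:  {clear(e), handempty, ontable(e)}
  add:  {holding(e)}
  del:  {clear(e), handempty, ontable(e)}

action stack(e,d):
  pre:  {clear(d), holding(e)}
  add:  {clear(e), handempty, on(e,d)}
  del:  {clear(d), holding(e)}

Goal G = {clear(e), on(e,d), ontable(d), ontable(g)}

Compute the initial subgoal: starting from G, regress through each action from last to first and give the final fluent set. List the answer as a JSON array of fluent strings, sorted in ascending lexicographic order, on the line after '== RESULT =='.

Regress step by step:
  through step 3 (stack(e,d)): drop {clear(e), on(e,d)}, keep {ontable(d), ontable(g)}, require {clear(d), holding(e)}
    → {clear(d), holding(e), ontable(d), ontable(g)}
  through step 2 (pickup(e)): drop {holding(e)}, keep {clear(d), ontable(d), ontable(g)}, require {clear(e), handempty, ontable(e)}
    → {clear(d), clear(e), handempty, ontable(d), ontable(e), ontable(g)}
  through step 1 (putdown(d)): drop {clear(d), handempty, ontable(d)}, keep {clear(e), ontable(e), ontable(g)}, require {holding(d)}
    → {clear(e), holding(d), ontable(e), ontable(g)}

== RESULT ==
["clear(e)", "holding(d)", "ontable(e)", "ontable(g)"]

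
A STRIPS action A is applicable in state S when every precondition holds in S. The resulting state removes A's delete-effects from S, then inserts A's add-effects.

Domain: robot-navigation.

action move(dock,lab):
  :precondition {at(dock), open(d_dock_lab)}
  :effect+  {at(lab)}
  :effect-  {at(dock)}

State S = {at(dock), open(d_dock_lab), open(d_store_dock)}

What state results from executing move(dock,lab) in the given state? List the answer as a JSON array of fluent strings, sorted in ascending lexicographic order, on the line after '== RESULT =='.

Progress:
  pre ⊆ S: {at(dock), open(d_dock_lab)} ⊆ S  — applicable
  S \ del = {open(d_dock_lab), open(d_store_dock)}
  ∪ add   = {at(lab), open(d_dock_lab), open(d_store_dock)}

== RESULT ==
["at(lab)", "open(d_dock_lab)", "open(d_store_dock)"]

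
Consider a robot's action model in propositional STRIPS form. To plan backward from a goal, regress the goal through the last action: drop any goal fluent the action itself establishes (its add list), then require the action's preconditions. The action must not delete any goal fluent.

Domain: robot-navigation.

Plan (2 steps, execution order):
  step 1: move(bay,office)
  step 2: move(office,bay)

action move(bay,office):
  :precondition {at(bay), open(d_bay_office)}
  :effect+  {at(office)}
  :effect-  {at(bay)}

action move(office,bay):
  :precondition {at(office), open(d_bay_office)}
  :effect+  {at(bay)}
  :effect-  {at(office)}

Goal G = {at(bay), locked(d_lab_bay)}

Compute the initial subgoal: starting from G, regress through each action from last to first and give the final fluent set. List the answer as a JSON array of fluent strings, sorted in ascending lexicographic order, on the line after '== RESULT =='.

Regress step by step:
  through step 2 (move(office,bay)): drop {at(bay)}, keep {locked(d_lab_bay)}, require {at(office), open(d_bay_office)}
    → {at(office), locked(d_lab_bay), open(d_bay_office)}
  through step 1 (move(bay,office)): drop {at(office)}, keep {locked(d_lab_bay), open(d_bay_office)}, require {at(bay), open(d_bay_office)}
    → {at(bay), locked(d_lab_bay), open(d_bay_office)}

== RESULT ==
["at(bay)", "locked(d_lab_bay)", "open(d_bay_office)"]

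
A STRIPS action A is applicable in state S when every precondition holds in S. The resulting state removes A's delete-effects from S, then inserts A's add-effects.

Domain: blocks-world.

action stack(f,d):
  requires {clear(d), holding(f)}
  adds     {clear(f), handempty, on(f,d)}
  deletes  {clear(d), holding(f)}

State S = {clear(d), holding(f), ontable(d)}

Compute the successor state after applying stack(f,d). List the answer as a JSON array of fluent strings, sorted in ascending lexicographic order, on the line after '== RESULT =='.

Compute (S \ del) ∪ add:
  pre ⊆ S: {clear(d), holding(f)} ⊆ S  — applicable
  S \ del = {ontable(d)}
  ∪ add   = {clear(f), handempty, on(f,d), ontable(d)}

== RESULT ==
["clear(f)", "handempty", "on(f,d)", "ontable(d)"]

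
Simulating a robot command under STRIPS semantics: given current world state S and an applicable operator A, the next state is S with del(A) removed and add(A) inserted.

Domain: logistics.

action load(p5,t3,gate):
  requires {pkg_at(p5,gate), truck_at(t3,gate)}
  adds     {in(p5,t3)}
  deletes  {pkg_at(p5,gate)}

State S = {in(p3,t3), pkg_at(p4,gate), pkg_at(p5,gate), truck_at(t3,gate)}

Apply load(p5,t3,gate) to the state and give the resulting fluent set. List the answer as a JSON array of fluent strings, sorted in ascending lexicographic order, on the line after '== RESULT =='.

Compute (S \ del) ∪ add:
  pre ⊆ S: {pkg_at(p5,gate), truck_at(t3,gate)} ⊆ S  — applicable
  S \ del = {in(p3,t3), pkg_at(p4,gate), truck_at(t3,gate)}
  ∪ add   = {in(p3,t3), in(p5,t3), pkg_at(p4,gate), truck_at(t3,gate)}

== RESULT ==
["in(p3,t3)", "in(p5,t3)", "pkg_at(p4,gate)", "truck_at(t3,gate)"]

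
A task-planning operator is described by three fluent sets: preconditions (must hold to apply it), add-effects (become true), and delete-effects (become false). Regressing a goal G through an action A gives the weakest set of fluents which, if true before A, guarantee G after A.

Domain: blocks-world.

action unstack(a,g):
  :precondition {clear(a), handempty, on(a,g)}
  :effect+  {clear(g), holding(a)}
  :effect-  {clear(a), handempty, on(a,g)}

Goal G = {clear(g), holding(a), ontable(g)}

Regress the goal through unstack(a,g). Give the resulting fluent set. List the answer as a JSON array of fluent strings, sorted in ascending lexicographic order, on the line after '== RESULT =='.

Compute (G \ add) ∪ pre:
  G ∩ del = {}  (empty — regression defined)
  G \ add = {clear(g), holding(a), ontable(g)} \ {clear(g), holding(a)} = {ontable(g)}
  ∪ pre   = {ontable(g)} ∪ {clear(a), handempty, on(a,g)}
          = {clear(a), handempty, on(a,g), ontable(g)}

== RESULT ==
["clear(a)", "handempty", "on(a,g)", "ontable(g)"]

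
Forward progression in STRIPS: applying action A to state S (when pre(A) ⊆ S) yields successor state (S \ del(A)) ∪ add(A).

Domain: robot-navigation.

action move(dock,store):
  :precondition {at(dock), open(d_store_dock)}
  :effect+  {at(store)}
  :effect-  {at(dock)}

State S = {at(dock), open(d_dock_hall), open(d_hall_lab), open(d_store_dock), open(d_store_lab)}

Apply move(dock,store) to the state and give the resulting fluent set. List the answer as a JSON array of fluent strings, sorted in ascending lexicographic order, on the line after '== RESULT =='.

Compute (S \ del) ∪ add:
  pre ⊆ S: {at(dock), open(d_store_dock)} ⊆ S  — applicable
  S \ del = {open(d_dock_hall), open(d_hall_lab), open(d_store_dock), open(d_store_lab)}
  ∪ add   = {at(store), open(d_dock_hall), open(d_hall_lab), open(d_store_dock), open(d_store_lab)}

== RESULT ==
["at(store)", "open(d_dock_hall)", "open(d_hall_lab)", "open(d_store_dock)", "open(d_store_lab)"]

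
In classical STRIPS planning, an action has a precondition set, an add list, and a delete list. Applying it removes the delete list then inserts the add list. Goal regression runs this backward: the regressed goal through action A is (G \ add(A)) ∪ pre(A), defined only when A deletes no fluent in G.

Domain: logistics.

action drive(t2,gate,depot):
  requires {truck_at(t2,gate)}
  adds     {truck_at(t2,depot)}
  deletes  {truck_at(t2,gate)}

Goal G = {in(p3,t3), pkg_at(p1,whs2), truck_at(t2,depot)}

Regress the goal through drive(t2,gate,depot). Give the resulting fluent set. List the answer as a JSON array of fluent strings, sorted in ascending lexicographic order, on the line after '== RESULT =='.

Compute (G \ add) ∪ pre:
  G ∩ del = {}  (empty — regression defined)
  G \ add = {in(p3,t3), pkg_at(p1,whs2), truck_at(t2,depot)} \ {truck_at(t2,depot)} = {in(p3,t3), pkg_at(p1,whs2)}
  ∪ pre   = {in(p3,t3), pkg_at(p1,whs2)} ∪ {truck_at(t2,gate)}
          = {in(p3,t3), pkg_at(p1,whs2), truck_at(t2,gate)}

== RESULT ==
["in(p3,t3)", "pkg_at(p1,whs2)", "truck_at(t2,gate)"]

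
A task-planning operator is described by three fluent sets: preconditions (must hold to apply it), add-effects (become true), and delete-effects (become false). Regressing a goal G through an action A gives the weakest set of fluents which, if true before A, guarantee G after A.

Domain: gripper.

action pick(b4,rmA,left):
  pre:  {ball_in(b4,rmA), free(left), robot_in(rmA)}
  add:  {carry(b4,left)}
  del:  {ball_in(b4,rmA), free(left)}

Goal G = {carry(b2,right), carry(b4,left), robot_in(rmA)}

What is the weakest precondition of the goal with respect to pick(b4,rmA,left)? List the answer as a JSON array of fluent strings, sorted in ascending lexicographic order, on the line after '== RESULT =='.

Regress:
  G ∩ del = {}  (empty — regression defined)
  G \ add = {carry(b2,right), carry(b4,left), robot_in(rmA)} \ {carry(b4,left)} = {carry(b2,right), robot_in(rmA)}
  ∪ pre   = {carry(b2,right), robot_in(rmA)} ∪ {ball_in(b4,rmA), free(left), robot_in(rmA)}
          = {ball_in(b4,rmA), carry(b2,right), free(left), robot_in(rmA)}

== RESULT ==
["ball_in(b4,rmA)", "carry(b2,right)", "free(left)", "robot_in(rmA)"]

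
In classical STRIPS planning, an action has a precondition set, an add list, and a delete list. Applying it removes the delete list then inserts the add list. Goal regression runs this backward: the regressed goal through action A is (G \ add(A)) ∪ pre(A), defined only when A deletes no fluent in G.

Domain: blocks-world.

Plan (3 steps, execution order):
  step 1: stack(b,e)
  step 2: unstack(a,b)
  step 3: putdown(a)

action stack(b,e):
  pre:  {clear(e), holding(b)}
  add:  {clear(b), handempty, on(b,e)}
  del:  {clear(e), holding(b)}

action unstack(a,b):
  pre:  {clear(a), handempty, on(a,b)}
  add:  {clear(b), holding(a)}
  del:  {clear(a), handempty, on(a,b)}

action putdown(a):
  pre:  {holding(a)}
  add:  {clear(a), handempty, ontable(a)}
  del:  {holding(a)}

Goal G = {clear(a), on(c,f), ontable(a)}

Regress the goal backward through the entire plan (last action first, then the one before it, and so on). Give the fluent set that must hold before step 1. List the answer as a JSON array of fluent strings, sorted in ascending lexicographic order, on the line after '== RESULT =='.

Work backward from the goal:
  through step 3 (putdown(a)): drop {clear(a), ontable(a)}, keep {on(c,f)}, require {holding(a)}
    → {holding(a), on(c,f)}
  through step 2 (unstack(a,b)): drop {holding(a)}, keep {on(c,f)}, require {clear(a), handempty, on(a,b)}
    → {clear(a), handempty, on(a,b), on(c,f)}
  through step 1 (stack(b,e)): drop {handempty}, keep {clear(a), on(a,b), on(c,f)}, require {clear(e), holding(b)}
    → {clear(a), clear(e), holding(b), on(a,b), on(c,f)}

== RESULT ==
["clear(a)", "clear(e)", "holding(b)", "on(a,b)", "on(c,f)"]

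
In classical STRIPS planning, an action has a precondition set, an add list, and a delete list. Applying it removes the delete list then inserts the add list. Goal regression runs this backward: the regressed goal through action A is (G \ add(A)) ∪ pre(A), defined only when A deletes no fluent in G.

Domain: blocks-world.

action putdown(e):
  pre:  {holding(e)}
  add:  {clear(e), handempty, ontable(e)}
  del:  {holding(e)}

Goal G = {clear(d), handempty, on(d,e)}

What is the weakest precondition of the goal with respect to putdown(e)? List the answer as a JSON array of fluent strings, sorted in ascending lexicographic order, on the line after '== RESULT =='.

Regress:
  G ∩ del = {}  (empty — regression defined)
  G \ add = {clear(d), handempty, on(d,e)} \ {clear(e), handempty, ontable(e)} = {clear(d), on(d,e)}
  ∪ pre   = {clear(d), on(d,e)} ∪ {holding(e)}
          = {clear(d), holding(e), on(d,e)}

== RESULT ==
["clear(d)", "holding(e)", "on(d,e)"]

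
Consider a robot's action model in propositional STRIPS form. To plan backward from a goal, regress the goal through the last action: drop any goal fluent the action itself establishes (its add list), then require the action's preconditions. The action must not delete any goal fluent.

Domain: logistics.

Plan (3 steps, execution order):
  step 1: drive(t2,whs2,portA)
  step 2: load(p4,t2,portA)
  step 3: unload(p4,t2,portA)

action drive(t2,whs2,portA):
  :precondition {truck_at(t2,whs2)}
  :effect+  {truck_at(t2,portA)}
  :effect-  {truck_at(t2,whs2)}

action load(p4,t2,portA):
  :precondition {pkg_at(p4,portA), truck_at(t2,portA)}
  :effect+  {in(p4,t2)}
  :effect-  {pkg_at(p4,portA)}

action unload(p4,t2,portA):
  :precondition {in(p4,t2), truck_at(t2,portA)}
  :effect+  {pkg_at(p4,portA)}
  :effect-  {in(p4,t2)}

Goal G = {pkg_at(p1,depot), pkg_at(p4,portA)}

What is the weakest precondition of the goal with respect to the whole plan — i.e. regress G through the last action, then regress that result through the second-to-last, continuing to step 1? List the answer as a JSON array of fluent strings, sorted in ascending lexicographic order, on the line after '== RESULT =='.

Regress step by step:
  through step 3 (unload(p4,t2,portA)): drop {pkg_at(p4,portA)}, keep {pkg_at(p1,depot)}, require {in(p4,t2), truck_at(t2,portA)}
    → {in(p4,t2), pkg_at(p1,depot), truck_at(t2,portA)}
  through step 2 (load(p4,t2,portA)): drop {in(p4,t2)}, keep {pkg_at(p1,depot), truck_at(t2,portA)}, require {pkg_at(p4,portA), truck_at(t2,portA)}
    → {pkg_at(p1,depot), pkg_at(p4,portA), truck_at(t2,portA)}
  through step 1 (drive(t2,whs2,portA)): drop {truck_at(t2,portA)}, keep {pkg_at(p1,depot), pkg_at(p4,portA)}, require {truck_at(t2,whs2)}
    → {pkg_at(p1,depot), pkg_at(p4,portA), truck_at(t2,whs2)}

== RESULT ==
["pkg_at(p1,depot)", "pkg_at(p4,portA)", "truck_at(t2,whs2)"]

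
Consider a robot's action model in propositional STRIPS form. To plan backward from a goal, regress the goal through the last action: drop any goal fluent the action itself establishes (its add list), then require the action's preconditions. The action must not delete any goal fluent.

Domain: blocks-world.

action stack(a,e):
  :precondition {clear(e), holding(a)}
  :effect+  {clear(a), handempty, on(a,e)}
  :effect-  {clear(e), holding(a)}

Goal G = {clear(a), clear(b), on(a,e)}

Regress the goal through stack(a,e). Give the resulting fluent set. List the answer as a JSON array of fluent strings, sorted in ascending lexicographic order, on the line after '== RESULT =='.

Regress:
  G ∩ del = {}  (empty — regression defined)
  G \ add = {clear(a), clear(b), on(a,e)} \ {clear(a), handempty, on(a,e)} = {clear(b)}
  ∪ pre   = {clear(b)} ∪ {clear(e), holding(a)}
          = {clear(b), clear(e), holding(a)}

== RESULT ==
["clear(b)", "clear(e)", "holding(a)"]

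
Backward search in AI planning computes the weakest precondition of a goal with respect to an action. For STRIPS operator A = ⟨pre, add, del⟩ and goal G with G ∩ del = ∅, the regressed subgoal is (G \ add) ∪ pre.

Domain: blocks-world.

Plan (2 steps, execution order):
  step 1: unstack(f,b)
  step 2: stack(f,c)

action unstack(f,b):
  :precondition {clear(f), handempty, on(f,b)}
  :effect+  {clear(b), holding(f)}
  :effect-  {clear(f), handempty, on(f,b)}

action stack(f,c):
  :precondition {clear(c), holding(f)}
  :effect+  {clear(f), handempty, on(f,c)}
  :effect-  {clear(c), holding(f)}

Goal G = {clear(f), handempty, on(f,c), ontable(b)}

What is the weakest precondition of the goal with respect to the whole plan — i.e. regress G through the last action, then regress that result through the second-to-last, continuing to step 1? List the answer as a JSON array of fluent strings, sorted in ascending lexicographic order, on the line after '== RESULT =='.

Regress step by step:
  through step 2 (stack(f,c)): drop {clear(f), handempty, on(f,c)}, keep {ontable(b)}, require {clear(c), holding(f)}
    → {clear(c), holding(f), ontable(b)}
  through step 1 (unstack(f,b)): drop {holding(f)}, keep {clear(c), ontable(b)}, require {clear(f), handempty, on(f,b)}
    → {clear(c), clear(f), handempty, on(f,b), ontable(b)}

== RESULT ==
["clear(c)", "clear(f)", "handempty", "on(f,b)", "ontable(b)"]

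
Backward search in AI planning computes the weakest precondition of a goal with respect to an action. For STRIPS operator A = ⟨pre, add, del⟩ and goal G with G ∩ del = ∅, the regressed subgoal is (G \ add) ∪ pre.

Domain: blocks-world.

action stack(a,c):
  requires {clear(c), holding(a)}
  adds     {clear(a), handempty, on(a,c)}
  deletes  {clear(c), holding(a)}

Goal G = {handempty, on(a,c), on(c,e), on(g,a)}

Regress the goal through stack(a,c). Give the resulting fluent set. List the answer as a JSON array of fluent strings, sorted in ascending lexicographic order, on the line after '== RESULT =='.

Compute (G \ add) ∪ pre:
  G ∩ del = {}  (empty — regression defined)
  G \ add = {handempty, on(a,c), on(c,e), on(g,a)} \ {clear(a), handempty, on(a,c)} = {on(c,e), on(g,a)}
  ∪ pre   = {on(c,e), on(g,a)} ∪ {clear(c), holding(a)}
          = {clear(c), holding(a), on(c,e), on(g,a)}

== RESULT ==
["clear(c)", "holding(a)", "on(c,e)", "on(g,a)"]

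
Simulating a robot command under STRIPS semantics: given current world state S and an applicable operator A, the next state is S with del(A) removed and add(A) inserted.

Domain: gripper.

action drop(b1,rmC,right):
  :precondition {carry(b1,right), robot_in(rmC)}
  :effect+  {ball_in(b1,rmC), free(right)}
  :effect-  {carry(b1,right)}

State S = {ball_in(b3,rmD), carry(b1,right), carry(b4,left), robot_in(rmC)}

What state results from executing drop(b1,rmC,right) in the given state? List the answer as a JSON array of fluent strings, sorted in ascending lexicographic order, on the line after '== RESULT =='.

Compute (S \ del) ∪ add:
  pre ⊆ S: {carry(b1,right), robot_in(rmC)} ⊆ S  — applicable
  S \ del = {ball_in(b3,rmD), carry(b4,left), robot_in(rmC)}
  ∪ add   = {ball_in(b1,rmC), ball_in(b3,rmD), carry(b4,left), free(right), robot_in(rmC)}

== RESULT ==
["ball_in(b1,rmC)", "ball_in(b3,rmD)", "carry(b4,left)", "free(right)", "robot_in(rmC)"]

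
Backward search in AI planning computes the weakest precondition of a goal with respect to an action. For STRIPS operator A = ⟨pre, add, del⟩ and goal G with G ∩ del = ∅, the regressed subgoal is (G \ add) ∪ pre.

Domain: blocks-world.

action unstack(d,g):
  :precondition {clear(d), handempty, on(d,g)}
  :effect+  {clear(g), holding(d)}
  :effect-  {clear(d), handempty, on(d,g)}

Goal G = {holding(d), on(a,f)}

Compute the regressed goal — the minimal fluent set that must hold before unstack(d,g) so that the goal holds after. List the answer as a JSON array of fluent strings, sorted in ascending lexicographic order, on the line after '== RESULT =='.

Regress:
  G ∩ del = {}  (empty — regression defined)
  G \ add = {holding(d), on(a,f)} \ {clear(g), holding(d)} = {on(a,f)}
  ∪ pre   = {on(a,f)} ∪ {clear(d), handempty, on(d,g)}
          = {clear(d), handempty, on(a,f), on(d,g)}

== RESULT ==
["clear(d)", "handempty", "on(a,f)", "on(d,g)"]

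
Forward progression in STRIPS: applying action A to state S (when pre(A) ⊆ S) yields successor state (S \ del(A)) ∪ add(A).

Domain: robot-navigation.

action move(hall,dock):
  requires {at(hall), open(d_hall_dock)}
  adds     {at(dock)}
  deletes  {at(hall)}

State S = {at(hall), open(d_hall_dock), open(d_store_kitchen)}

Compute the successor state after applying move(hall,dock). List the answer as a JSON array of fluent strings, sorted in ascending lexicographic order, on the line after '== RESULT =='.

Progress:
  pre ⊆ S: {at(hall), open(d_hall_dock)} ⊆ S  — applicable
  S \ del = {open(d_hall_dock), open(d_store_kitchen)}
  ∪ add   = {at(dock), open(d_hall_dock), open(d_store_kitchen)}

== RESULT ==
["at(dock)", "open(d_hall_dock)", "open(d_store_kitchen)"]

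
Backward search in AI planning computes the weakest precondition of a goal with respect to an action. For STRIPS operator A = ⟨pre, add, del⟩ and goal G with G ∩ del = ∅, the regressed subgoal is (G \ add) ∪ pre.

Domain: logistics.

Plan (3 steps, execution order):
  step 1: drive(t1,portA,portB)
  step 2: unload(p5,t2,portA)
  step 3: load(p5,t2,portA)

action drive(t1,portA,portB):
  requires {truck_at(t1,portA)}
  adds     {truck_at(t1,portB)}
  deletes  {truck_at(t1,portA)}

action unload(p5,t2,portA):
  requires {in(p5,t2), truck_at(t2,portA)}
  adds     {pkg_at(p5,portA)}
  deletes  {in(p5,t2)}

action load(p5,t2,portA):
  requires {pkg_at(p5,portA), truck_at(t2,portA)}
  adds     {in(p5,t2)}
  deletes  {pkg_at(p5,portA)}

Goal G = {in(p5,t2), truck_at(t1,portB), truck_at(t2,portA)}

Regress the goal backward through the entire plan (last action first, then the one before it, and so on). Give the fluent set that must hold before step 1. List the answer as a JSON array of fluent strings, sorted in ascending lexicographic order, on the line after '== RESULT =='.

Regress step by step:
  through step 3 (load(p5,t2,portA)): drop {in(p5,t2)}, keep {truck_at(t1,portB), truck_at(t2,portA)}, require {pkg_at(p5,portA), truck_at(t2,portA)}
    → {pkg_at(p5,portA), truck_at(t1,portB), truck_at(t2,portA)}
  through step 2 (unload(p5,t2,portA)): drop {pkg_at(p5,portA)}, keep {truck_at(t1,portB), truck_at(t2,portA)}, require {in(p5,t2), truck_at(t2,portA)}
    → {in(p5,t2), truck_at(t1,portB), truck_at(t2,portA)}
  through step 1 (drive(t1,portA,portB)): drop {truck_at(t1,portB)}, keep {in(p5,t2), truck_at(t2,portA)}, require {truck_at(t1,portA)}
    → {in(p5,t2), truck_at(t1,portA), truck_at(t2,portA)}

== RESULT ==
["in(p5,t2)", "truck_at(t1,portA)", "truck_at(t2,portA)"]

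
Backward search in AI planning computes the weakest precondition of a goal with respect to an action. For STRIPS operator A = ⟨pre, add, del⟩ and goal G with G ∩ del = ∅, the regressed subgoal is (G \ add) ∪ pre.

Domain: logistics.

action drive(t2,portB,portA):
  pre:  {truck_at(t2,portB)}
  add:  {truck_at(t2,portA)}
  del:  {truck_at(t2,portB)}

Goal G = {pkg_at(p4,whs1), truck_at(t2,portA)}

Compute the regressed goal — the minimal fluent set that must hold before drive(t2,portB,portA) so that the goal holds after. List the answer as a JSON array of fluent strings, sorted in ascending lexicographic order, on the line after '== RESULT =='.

Compute (G \ add) ∪ pre:
  G ∩ del = {}  (empty — regression defined)
  G \ add = {pkg_at(p4,whs1), truck_at(t2,portA)} \ {truck_at(t2,portA)} = {pkg_at(p4,whs1)}
  ∪ pre   = {pkg_at(p4,whs1)} ∪ {truck_at(t2,portB)}
          = {pkg_at(p4,whs1), truck_at(t2,portB)}

== RESULT ==
["pkg_at(p4,whs1)", "truck_at(t2,portB)"]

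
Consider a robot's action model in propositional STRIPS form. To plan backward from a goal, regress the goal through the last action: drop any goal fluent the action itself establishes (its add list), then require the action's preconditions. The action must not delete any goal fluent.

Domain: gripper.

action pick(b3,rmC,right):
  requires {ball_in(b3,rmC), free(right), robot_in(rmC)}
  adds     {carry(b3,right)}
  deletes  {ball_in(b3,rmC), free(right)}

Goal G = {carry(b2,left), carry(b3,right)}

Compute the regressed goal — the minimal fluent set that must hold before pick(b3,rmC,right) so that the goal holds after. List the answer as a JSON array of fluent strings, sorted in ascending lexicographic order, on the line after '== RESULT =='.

Regress:
  G ∩ del = {}  (empty — regression defined)
  G \ add = {carry(b2,left), carry(b3,right)} \ {carry(b3,right)} = {carry(b2,left)}
  ∪ pre   = {carry(b2,left)} ∪ {ball_in(b3,rmC), free(right), robot_in(rmC)}
          = {ball_in(b3,rmC), carry(b2,left), free(right), robot_in(rmC)}

== RESULT ==
["ball_in(b3,rmC)", "carry(b2,left)", "free(right)", "robot_in(rmC)"]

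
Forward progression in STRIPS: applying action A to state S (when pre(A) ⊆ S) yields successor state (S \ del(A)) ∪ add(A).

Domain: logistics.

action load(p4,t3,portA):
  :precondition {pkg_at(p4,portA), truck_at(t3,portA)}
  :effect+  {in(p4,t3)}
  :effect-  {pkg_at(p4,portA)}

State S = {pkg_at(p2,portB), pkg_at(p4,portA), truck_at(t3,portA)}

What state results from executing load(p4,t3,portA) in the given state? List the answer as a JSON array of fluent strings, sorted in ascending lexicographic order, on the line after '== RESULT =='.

Compute (S \ del) ∪ add:
  pre ⊆ S: {pkg_at(p4,portA), truck_at(t3,portA)} ⊆ S  — applicable
  S \ del = {pkg_at(p2,portB), truck_at(t3,portA)}
  ∪ add   = {in(p4,t3), pkg_at(p2,portB), truck_at(t3,portA)}

== RESULT ==
["in(p4,t3)", "pkg_at(p2,portB)", "truck_at(t3,portA)"]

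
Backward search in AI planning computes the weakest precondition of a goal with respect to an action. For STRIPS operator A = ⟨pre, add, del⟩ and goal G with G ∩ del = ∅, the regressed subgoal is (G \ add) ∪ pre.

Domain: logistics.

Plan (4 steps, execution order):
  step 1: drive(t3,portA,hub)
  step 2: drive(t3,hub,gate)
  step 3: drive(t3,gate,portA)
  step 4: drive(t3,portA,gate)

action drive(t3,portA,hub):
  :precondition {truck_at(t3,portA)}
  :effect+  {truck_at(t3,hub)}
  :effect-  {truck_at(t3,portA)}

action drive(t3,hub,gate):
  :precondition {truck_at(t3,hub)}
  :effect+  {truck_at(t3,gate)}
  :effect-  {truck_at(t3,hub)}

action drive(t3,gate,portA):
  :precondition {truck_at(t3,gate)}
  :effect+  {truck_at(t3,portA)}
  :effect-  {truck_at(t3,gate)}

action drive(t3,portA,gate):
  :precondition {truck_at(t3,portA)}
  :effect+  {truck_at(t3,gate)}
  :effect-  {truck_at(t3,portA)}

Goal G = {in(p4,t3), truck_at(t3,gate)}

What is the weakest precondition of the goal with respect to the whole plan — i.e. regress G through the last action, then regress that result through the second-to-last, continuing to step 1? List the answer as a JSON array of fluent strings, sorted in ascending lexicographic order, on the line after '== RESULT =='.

Work backward from the goal:
  through step 4 (drive(t3,portA,gate)): drop {truck_at(t3,gate)}, keep {in(p4,t3)}, require {truck_at(t3,portA)}
    → {in(p4,t3), truck_at(t3,portA)}
  through step 3 (drive(t3,gate,portA)): drop {truck_at(t3,portA)}, keep {in(p4,t3)}, require {truck_at(t3,gate)}
    → {in(p4,t3), truck_at(t3,gate)}
  through step 2 (drive(t3,hub,gate)): drop {truck_at(t3,gate)}, keep {in(p4,t3)}, require {truck_at(t3,hub)}
    → {in(p4,t3), truck_at(t3,hub)}
  through step 1 (drive(t3,portA,hub)): drop {truck_at(t3,hub)}, keep {in(p4,t3)}, require {truck_at(t3,portA)}
    → {in(p4,t3), truck_at(t3,portA)}

== RESULT ==
["in(p4,t3)", "truck_at(t3,portA)"]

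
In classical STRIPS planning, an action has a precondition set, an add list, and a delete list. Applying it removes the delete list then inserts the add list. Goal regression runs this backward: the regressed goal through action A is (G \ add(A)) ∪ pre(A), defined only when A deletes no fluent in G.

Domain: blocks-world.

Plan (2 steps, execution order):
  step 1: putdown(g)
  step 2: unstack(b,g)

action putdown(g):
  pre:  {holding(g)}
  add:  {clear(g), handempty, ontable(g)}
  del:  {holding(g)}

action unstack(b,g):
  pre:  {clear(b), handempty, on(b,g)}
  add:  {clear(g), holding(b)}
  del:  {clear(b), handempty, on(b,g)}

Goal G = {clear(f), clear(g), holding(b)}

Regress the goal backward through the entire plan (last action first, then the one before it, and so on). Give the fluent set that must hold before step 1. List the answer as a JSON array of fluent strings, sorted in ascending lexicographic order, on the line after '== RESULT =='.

Work backward from the goal:
  through step 2 (unstack(b,g)): drop {clear(g), holding(b)}, keep {clear(f)}, require {clear(b), handempty, on(b,g)}
    → {clear(b), clear(f), handempty, on(b,g)}
  through step 1 (putdown(g)): drop {handempty}, keep {clear(b), clear(f), on(b,g)}, require {holding(g)}
    → {clear(b), clear(f), holding(g), on(b,g)}

== RESULT ==
["clear(b)", "clear(f)", "holding(g)", "on(b,g)"]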